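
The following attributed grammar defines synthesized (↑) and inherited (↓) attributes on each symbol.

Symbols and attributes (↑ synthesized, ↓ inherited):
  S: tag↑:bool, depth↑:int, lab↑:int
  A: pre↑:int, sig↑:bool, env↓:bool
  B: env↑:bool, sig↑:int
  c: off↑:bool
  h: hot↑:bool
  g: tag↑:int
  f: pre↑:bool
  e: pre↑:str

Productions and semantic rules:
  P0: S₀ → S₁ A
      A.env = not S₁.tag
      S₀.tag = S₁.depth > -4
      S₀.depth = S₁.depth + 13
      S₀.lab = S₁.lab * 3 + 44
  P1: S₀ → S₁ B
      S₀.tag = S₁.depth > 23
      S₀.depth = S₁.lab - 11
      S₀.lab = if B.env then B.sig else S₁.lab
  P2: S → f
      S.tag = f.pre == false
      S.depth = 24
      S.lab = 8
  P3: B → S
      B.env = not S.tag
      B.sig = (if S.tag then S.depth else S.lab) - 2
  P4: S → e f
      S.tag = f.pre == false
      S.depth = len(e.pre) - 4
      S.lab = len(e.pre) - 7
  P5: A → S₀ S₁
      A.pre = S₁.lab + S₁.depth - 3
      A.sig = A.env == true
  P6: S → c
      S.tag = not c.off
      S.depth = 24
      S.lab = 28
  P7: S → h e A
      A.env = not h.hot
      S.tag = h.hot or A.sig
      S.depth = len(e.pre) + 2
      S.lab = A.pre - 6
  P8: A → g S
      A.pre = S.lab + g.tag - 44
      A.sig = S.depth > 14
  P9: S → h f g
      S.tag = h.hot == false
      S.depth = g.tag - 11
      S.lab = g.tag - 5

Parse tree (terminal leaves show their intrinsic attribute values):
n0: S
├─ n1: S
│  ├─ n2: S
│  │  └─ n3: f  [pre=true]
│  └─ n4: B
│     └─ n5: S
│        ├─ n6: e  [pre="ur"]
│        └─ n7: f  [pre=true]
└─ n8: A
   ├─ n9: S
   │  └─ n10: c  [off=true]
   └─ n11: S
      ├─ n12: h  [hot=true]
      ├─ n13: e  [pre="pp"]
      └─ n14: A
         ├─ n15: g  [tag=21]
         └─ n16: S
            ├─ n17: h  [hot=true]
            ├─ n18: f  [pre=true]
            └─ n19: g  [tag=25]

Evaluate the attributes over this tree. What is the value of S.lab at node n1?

-7

1. n3.pre = true  [terminal]
2. n2.tag = false  [f.pre == false]
3. n2.depth = 24  [24]
4. n2.lab = 8  [8]
5. n6.pre = "ur"  [terminal]
6. n7.pre = true  [terminal]
7. n5.tag = false  [f.pre == false]
8. n5.depth = -2  [len(e.pre) - 4]
9. n5.lab = -5  [len(e.pre) - 7]
10. n4.env = true  [not S.tag]
11. n4.sig = -7  [(if S.tag then S.depth else S.lab) - 2]
12. n1.tag = true  [S₁.depth > 23]
13. n1.depth = -3  [S₁.lab - 11]
14. n1.lab = -7  [if B.env then B.sig else S₁.lab]
15. n8.env = false  [not S₁.tag]
16. n10.off = true  [terminal]
17. n9.tag = false  [not c.off]
18. n9.depth = 24  [24]
19. n9.lab = 28  [28]
20. n12.hot = true  [terminal]
21. n13.pre = "pp"  [terminal]
22. n14.env = false  [not h.hot]
23. n15.tag = 21  [terminal]
24. n17.hot = true  [terminal]
25. n18.pre = true  [terminal]
26. n19.tag = 25  [terminal]
27. n16.tag = false  [h.hot == false]
28. n16.depth = 14  [g.tag - 11]
29. n16.lab = 20  [g.tag - 5]
30. n14.pre = -3  [S.lab + g.tag - 44]
31. n14.sig = false  [S.depth > 14]
32. n11.tag = true  [h.hot or A.sig]
33. n11.depth = 4  [len(e.pre) + 2]
34. n11.lab = -9  [A.pre - 6]
35. n8.pre = -8  [S₁.lab + S₁.depth - 3]
36. n8.sig = false  [A.env == true]
37. n0.tag = true  [S₁.depth > -4]
38. n0.depth = 10  [S₁.depth + 13]
39. n0.lab = 23  [S₁.lab * 3 + 44]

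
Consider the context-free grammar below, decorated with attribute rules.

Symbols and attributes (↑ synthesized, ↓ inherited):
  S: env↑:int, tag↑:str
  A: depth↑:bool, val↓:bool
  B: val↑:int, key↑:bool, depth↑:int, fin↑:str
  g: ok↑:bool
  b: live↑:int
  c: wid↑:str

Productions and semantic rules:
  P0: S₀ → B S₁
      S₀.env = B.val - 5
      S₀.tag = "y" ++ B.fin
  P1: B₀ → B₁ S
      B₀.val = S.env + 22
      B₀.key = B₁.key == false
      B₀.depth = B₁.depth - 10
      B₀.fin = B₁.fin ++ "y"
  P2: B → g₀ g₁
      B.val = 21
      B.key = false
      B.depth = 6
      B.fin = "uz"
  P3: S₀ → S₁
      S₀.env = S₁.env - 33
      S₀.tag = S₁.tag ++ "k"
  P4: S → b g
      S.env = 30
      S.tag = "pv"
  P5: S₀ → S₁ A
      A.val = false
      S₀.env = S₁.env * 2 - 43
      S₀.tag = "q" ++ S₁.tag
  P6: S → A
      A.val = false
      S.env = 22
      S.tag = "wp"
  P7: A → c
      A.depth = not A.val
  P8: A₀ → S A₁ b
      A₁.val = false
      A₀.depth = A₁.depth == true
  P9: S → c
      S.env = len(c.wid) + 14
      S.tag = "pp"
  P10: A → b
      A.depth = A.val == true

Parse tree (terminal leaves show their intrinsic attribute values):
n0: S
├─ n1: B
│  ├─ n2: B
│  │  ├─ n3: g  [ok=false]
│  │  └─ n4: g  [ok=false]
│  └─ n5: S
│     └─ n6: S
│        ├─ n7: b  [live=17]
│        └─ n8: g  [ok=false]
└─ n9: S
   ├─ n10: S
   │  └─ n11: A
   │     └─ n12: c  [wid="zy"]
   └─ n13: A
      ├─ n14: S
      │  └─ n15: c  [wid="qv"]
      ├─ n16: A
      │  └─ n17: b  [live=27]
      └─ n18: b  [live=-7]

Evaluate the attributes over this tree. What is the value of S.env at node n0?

1. n3.ok = false  [terminal]
2. n4.ok = false  [terminal]
3. n2.val = 21  [21]
4. n2.key = false  [false]
5. n2.depth = 6  [6]
6. n2.fin = "uz"  ["uz"]
7. n7.live = 17  [terminal]
8. n8.ok = false  [terminal]
9. n6.env = 30  [30]
10. n6.tag = "pv"  ["pv"]
11. n5.env = -3  [S₁.env - 33]
12. n5.tag = "pvk"  [S₁.tag ++ "k"]
13. n1.val = 19  [S.env + 22]
14. n1.key = true  [B₁.key == false]
15. n1.depth = -4  [B₁.depth - 10]
16. n1.fin = "uzy"  [B₁.fin ++ "y"]
17. n11.val = false  [false]
18. n12.wid = "zy"  [terminal]
19. n11.depth = true  [not A.val]
20. n10.env = 22  [22]
21. n10.tag = "wp"  ["wp"]
22. n13.val = false  [false]
23. n15.wid = "qv"  [terminal]
24. n14.env = 16  [len(c.wid) + 14]
25. n14.tag = "pp"  ["pp"]
26. n16.val = false  [false]
27. n17.live = 27  [terminal]
28. n16.depth = false  [A.val == true]
29. n18.live = -7  [terminal]
30. n13.depth = false  [A₁.depth == true]
31. n9.env = 1  [S₁.env * 2 - 43]
32. n9.tag = "qwp"  ["q" ++ S₁.tag]
33. n0.env = 14  [B.val - 5]
34. n0.tag = "yuzy"  ["y" ++ B.fin]

14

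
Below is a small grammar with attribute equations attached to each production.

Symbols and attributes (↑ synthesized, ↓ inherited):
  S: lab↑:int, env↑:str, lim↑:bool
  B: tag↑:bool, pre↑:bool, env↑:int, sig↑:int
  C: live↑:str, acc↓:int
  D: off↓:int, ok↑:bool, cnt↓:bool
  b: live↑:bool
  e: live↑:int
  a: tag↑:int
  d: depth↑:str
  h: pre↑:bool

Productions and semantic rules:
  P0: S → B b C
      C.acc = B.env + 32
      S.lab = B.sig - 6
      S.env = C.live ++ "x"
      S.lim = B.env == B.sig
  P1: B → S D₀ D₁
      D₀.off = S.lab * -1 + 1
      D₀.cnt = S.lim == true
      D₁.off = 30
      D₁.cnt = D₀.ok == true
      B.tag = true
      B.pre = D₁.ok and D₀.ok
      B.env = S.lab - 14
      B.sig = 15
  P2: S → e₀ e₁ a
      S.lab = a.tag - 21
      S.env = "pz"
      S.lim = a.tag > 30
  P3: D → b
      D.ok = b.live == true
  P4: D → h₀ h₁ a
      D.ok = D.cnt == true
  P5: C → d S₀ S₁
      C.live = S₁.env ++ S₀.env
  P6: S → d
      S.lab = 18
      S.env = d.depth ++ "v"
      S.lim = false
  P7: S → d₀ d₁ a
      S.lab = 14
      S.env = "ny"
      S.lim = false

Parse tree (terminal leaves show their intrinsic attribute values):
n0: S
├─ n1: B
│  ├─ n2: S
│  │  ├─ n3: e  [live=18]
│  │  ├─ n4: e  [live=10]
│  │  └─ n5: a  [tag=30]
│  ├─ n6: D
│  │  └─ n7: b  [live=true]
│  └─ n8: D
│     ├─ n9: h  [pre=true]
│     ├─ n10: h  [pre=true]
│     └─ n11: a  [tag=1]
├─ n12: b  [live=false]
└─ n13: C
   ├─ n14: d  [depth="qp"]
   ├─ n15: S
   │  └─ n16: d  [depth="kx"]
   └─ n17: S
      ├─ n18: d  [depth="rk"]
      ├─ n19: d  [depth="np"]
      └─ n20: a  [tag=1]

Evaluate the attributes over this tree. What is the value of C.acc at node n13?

1. n3.live = 18  [terminal]
2. n4.live = 10  [terminal]
3. n5.tag = 30  [terminal]
4. n2.lab = 9  [a.tag - 21]
5. n2.env = "pz"  ["pz"]
6. n2.lim = false  [a.tag > 30]
7. n6.off = -8  [S.lab * -1 + 1]
8. n6.cnt = false  [S.lim == true]
9. n7.live = true  [terminal]
10. n6.ok = true  [b.live == true]
11. n8.off = 30  [30]
12. n8.cnt = true  [D₀.ok == true]
13. n9.pre = true  [terminal]
14. n10.pre = true  [terminal]
15. n11.tag = 1  [terminal]
16. n8.ok = true  [D.cnt == true]
17. n1.tag = true  [true]
18. n1.pre = true  [D₁.ok and D₀.ok]
19. n1.env = -5  [S.lab - 14]
20. n1.sig = 15  [15]
21. n12.live = false  [terminal]
22. n13.acc = 27  [B.env + 32]
23. n14.depth = "qp"  [terminal]
24. n16.depth = "kx"  [terminal]
25. n15.lab = 18  [18]
26. n15.env = "kxv"  [d.depth ++ "v"]
27. n15.lim = false  [false]
28. n18.depth = "rk"  [terminal]
29. n19.depth = "np"  [terminal]
30. n20.tag = 1  [terminal]
31. n17.lab = 14  [14]
32. n17.env = "ny"  ["ny"]
33. n17.lim = false  [false]
34. n13.live = "nykxv"  [S₁.env ++ S₀.env]
35. n0.lab = 9  [B.sig - 6]
36. n0.env = "nykxvx"  [C.live ++ "x"]
37. n0.lim = false  [B.env == B.sig]

27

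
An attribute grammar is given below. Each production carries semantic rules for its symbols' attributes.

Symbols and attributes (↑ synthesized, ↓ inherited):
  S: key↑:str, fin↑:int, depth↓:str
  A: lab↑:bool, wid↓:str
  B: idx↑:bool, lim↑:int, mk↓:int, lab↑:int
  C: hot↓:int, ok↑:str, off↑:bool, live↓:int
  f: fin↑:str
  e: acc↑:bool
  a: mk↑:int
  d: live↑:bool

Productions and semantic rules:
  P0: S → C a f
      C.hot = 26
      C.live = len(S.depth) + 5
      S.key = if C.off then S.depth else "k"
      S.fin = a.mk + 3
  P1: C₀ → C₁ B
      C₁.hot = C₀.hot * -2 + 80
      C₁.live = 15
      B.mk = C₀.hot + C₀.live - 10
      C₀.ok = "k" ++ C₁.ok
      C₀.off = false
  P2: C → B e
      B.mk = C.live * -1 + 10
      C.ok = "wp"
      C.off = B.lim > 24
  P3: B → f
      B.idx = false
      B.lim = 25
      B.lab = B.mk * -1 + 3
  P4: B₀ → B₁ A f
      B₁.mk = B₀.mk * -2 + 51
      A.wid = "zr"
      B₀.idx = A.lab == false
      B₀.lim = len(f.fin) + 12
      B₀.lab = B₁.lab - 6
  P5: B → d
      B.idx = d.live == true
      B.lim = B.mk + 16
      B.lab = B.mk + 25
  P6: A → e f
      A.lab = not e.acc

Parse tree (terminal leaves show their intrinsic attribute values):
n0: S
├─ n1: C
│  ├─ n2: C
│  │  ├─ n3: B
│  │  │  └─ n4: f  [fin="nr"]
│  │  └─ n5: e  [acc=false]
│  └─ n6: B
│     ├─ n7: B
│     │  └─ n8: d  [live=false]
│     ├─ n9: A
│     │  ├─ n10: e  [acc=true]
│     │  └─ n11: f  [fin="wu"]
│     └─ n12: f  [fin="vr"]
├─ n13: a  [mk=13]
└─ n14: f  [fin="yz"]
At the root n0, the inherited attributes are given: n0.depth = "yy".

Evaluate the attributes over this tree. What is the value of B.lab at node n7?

30

1. n0.depth = "yy"  [given at root]
2. n1.hot = 26  [26]
3. n1.live = 7  [len(S.depth) + 5]
4. n2.hot = 28  [C₀.hot * -2 + 80]
5. n2.live = 15  [15]
6. n3.mk = -5  [C.live * -1 + 10]
7. n4.fin = "nr"  [terminal]
8. n3.idx = false  [false]
9. n3.lim = 25  [25]
10. n3.lab = 8  [B.mk * -1 + 3]
11. n5.acc = false  [terminal]
12. n2.ok = "wp"  ["wp"]
13. n2.off = true  [B.lim > 24]
14. n6.mk = 23  [C₀.hot + C₀.live - 10]
15. n7.mk = 5  [B₀.mk * -2 + 51]
16. n8.live = false  [terminal]
17. n7.idx = false  [d.live == true]
18. n7.lim = 21  [B.mk + 16]
19. n7.lab = 30  [B.mk + 25]
20. n9.wid = "zr"  ["zr"]
21. n10.acc = true  [terminal]
22. n11.fin = "wu"  [terminal]
23. n9.lab = false  [not e.acc]
24. n12.fin = "vr"  [terminal]
25. n6.idx = true  [A.lab == false]
26. n6.lim = 14  [len(f.fin) + 12]
27. n6.lab = 24  [B₁.lab - 6]
28. n1.ok = "kwp"  ["k" ++ C₁.ok]
29. n1.off = false  [false]
30. n13.mk = 13  [terminal]
31. n14.fin = "yz"  [terminal]
32. n0.key = "k"  [if C.off then S.depth else "k"]
33. n0.fin = 16  [a.mk + 3]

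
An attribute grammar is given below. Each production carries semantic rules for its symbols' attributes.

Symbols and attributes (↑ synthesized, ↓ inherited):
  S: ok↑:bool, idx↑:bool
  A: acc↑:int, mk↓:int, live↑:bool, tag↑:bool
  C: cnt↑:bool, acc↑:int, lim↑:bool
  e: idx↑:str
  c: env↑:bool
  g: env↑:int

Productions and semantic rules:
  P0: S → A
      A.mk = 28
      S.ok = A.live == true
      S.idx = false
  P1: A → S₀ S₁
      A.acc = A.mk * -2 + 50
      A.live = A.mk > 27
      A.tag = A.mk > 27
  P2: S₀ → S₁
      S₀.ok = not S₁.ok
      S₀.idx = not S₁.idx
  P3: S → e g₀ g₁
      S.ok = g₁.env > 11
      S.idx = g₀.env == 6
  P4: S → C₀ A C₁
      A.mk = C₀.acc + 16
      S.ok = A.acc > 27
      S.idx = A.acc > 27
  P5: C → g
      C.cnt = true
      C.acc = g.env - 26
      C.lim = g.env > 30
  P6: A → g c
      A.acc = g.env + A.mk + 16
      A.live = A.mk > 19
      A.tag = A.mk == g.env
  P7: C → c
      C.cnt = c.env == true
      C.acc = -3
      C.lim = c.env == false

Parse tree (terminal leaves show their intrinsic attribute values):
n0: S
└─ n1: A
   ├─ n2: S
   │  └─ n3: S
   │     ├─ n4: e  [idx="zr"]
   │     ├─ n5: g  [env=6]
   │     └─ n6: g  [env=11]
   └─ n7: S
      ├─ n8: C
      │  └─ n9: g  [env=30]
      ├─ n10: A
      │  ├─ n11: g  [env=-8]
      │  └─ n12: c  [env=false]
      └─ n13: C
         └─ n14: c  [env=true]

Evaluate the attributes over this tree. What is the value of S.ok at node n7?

true

1. n1.mk = 28  [28]
2. n4.idx = "zr"  [terminal]
3. n5.env = 6  [terminal]
4. n6.env = 11  [terminal]
5. n3.ok = false  [g₁.env > 11]
6. n3.idx = true  [g₀.env == 6]
7. n2.ok = true  [not S₁.ok]
8. n2.idx = false  [not S₁.idx]
9. n9.env = 30  [terminal]
10. n8.cnt = true  [true]
11. n8.acc = 4  [g.env - 26]
12. n8.lim = false  [g.env > 30]
13. n10.mk = 20  [C₀.acc + 16]
14. n11.env = -8  [terminal]
15. n12.env = false  [terminal]
16. n10.acc = 28  [g.env + A.mk + 16]
17. n10.live = true  [A.mk > 19]
18. n10.tag = false  [A.mk == g.env]
19. n14.env = true  [terminal]
20. n13.cnt = true  [c.env == true]
21. n13.acc = -3  [-3]
22. n13.lim = false  [c.env == false]
23. n7.ok = true  [A.acc > 27]
24. n7.idx = true  [A.acc > 27]
25. n1.acc = -6  [A.mk * -2 + 50]
26. n1.live = true  [A.mk > 27]
27. n1.tag = true  [A.mk > 27]
28. n0.ok = true  [A.live == true]
29. n0.idx = false  [false]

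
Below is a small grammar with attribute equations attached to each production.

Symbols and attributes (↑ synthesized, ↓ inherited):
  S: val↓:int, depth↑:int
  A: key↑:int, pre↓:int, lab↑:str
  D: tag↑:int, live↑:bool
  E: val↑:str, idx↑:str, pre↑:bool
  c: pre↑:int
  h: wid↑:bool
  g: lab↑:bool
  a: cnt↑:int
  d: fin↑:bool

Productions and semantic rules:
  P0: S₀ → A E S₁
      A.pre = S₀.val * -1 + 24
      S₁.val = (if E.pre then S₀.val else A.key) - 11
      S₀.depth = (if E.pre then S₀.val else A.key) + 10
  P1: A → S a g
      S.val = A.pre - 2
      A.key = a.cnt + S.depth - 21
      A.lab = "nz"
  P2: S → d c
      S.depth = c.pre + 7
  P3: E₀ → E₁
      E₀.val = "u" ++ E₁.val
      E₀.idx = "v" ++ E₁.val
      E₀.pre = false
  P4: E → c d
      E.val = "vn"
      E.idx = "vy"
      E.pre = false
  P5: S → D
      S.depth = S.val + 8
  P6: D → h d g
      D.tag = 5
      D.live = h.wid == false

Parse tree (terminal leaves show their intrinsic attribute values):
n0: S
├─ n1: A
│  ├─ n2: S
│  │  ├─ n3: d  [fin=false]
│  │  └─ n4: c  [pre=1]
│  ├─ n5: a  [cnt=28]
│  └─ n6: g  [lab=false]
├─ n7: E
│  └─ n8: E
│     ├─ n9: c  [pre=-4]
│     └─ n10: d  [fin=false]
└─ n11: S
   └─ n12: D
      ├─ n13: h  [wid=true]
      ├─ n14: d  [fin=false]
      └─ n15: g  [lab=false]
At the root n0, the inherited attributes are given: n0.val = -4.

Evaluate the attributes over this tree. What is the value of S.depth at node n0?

1. n0.val = -4  [given at root]
2. n1.pre = 28  [S₀.val * -1 + 24]
3. n2.val = 26  [A.pre - 2]
4. n3.fin = false  [terminal]
5. n4.pre = 1  [terminal]
6. n2.depth = 8  [c.pre + 7]
7. n5.cnt = 28  [terminal]
8. n6.lab = false  [terminal]
9. n1.key = 15  [a.cnt + S.depth - 21]
10. n1.lab = "nz"  ["nz"]
11. n9.pre = -4  [terminal]
12. n10.fin = false  [terminal]
13. n8.val = "vn"  ["vn"]
14. n8.idx = "vy"  ["vy"]
15. n8.pre = false  [false]
16. n7.val = "uvn"  ["u" ++ E₁.val]
17. n7.idx = "vvn"  ["v" ++ E₁.val]
18. n7.pre = false  [false]
19. n11.val = 4  [(if E.pre then S₀.val else A.key) - 11]
20. n13.wid = true  [terminal]
21. n14.fin = false  [terminal]
22. n15.lab = false  [terminal]
23. n12.tag = 5  [5]
24. n12.live = false  [h.wid == false]
25. n11.depth = 12  [S.val + 8]
26. n0.depth = 25  [(if E.pre then S₀.val else A.key) + 10]

25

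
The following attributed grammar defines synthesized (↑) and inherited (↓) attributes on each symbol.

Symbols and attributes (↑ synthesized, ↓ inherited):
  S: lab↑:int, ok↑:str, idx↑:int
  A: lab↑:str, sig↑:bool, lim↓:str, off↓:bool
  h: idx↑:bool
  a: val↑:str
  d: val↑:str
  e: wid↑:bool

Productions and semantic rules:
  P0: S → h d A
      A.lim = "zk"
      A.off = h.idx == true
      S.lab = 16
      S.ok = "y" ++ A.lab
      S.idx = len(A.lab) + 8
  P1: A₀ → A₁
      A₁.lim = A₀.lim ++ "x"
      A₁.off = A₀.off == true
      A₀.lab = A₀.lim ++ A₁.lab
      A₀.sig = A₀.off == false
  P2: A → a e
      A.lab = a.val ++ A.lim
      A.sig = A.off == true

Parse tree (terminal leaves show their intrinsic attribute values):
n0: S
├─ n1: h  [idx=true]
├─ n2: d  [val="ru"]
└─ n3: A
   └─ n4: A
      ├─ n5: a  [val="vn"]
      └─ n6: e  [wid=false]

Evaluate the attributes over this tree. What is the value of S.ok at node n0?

"yzkvnzkx"

1. n1.idx = true  [terminal]
2. n2.val = "ru"  [terminal]
3. n3.lim = "zk"  ["zk"]
4. n3.off = true  [h.idx == true]
5. n4.lim = "zkx"  [A₀.lim ++ "x"]
6. n4.off = true  [A₀.off == true]
7. n5.val = "vn"  [terminal]
8. n6.wid = false  [terminal]
9. n4.lab = "vnzkx"  [a.val ++ A.lim]
10. n4.sig = true  [A.off == true]
11. n3.lab = "zkvnzkx"  [A₀.lim ++ A₁.lab]
12. n3.sig = false  [A₀.off == false]
13. n0.lab = 16  [16]
14. n0.ok = "yzkvnzkx"  ["y" ++ A.lab]
15. n0.idx = 15  [len(A.lab) + 8]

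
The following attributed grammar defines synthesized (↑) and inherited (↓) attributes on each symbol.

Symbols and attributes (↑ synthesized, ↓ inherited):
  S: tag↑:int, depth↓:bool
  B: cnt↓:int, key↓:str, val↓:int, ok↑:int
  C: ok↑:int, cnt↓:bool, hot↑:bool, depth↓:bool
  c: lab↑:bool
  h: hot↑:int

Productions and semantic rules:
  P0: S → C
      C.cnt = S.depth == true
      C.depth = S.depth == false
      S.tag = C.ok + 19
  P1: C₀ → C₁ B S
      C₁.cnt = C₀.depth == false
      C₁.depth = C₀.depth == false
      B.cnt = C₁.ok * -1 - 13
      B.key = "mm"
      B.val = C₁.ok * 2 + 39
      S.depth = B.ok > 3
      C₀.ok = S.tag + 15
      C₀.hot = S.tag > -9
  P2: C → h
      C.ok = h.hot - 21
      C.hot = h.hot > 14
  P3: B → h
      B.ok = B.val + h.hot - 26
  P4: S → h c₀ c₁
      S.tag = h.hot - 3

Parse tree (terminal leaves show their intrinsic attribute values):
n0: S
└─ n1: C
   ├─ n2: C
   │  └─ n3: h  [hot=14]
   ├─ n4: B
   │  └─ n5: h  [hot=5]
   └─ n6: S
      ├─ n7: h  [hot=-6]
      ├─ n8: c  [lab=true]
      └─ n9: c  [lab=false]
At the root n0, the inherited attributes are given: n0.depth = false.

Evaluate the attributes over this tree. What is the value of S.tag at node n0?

25

1. n0.depth = false  [given at root]
2. n1.cnt = false  [S.depth == true]
3. n1.depth = true  [S.depth == false]
4. n2.cnt = false  [C₀.depth == false]
5. n2.depth = false  [C₀.depth == false]
6. n3.hot = 14  [terminal]
7. n2.ok = -7  [h.hot - 21]
8. n2.hot = false  [h.hot > 14]
9. n4.cnt = -6  [C₁.ok * -1 - 13]
10. n4.key = "mm"  ["mm"]
11. n4.val = 25  [C₁.ok * 2 + 39]
12. n5.hot = 5  [terminal]
13. n4.ok = 4  [B.val + h.hot - 26]
14. n6.depth = true  [B.ok > 3]
15. n7.hot = -6  [terminal]
16. n8.lab = true  [terminal]
17. n9.lab = false  [terminal]
18. n6.tag = -9  [h.hot - 3]
19. n1.ok = 6  [S.tag + 15]
20. n1.hot = false  [S.tag > -9]
21. n0.tag = 25  [C.ok + 19]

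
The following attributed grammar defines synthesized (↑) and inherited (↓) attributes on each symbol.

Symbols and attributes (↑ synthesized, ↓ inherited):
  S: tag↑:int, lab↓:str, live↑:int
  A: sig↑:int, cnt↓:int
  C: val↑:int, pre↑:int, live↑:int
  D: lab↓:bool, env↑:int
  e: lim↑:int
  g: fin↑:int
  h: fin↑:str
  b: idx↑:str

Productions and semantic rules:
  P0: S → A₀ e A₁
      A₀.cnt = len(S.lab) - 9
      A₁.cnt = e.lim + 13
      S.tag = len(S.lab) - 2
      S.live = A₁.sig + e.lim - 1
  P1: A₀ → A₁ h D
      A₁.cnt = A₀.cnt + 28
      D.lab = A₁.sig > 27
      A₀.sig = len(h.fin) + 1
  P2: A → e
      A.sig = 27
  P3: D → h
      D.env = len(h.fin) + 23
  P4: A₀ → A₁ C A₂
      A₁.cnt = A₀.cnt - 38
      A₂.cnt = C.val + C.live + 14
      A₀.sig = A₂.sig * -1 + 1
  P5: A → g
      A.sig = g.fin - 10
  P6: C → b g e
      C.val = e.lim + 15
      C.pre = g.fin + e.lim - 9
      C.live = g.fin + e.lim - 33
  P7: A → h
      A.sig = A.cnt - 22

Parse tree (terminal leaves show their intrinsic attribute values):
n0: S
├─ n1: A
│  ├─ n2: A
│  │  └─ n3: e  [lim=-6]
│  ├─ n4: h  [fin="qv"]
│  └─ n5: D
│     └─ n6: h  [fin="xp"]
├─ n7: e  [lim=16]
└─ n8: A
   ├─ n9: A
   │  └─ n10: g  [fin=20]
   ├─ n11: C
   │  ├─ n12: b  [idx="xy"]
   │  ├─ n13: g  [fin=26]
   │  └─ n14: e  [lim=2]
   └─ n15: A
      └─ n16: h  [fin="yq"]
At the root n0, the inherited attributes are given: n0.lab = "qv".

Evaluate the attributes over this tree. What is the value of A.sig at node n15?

1. n0.lab = "qv"  [given at root]
2. n1.cnt = -7  [len(S.lab) - 9]
3. n2.cnt = 21  [A₀.cnt + 28]
4. n3.lim = -6  [terminal]
5. n2.sig = 27  [27]
6. n4.fin = "qv"  [terminal]
7. n5.lab = false  [A₁.sig > 27]
8. n6.fin = "xp"  [terminal]
9. n5.env = 25  [len(h.fin) + 23]
10. n1.sig = 3  [len(h.fin) + 1]
11. n7.lim = 16  [terminal]
12. n8.cnt = 29  [e.lim + 13]
13. n9.cnt = -9  [A₀.cnt - 38]
14. n10.fin = 20  [terminal]
15. n9.sig = 10  [g.fin - 10]
16. n12.idx = "xy"  [terminal]
17. n13.fin = 26  [terminal]
18. n14.lim = 2  [terminal]
19. n11.val = 17  [e.lim + 15]
20. n11.pre = 19  [g.fin + e.lim - 9]
21. n11.live = -5  [g.fin + e.lim - 33]
22. n15.cnt = 26  [C.val + C.live + 14]
23. n16.fin = "yq"  [terminal]
24. n15.sig = 4  [A.cnt - 22]
25. n8.sig = -3  [A₂.sig * -1 + 1]
26. n0.tag = 0  [len(S.lab) - 2]
27. n0.live = 12  [A₁.sig + e.lim - 1]

4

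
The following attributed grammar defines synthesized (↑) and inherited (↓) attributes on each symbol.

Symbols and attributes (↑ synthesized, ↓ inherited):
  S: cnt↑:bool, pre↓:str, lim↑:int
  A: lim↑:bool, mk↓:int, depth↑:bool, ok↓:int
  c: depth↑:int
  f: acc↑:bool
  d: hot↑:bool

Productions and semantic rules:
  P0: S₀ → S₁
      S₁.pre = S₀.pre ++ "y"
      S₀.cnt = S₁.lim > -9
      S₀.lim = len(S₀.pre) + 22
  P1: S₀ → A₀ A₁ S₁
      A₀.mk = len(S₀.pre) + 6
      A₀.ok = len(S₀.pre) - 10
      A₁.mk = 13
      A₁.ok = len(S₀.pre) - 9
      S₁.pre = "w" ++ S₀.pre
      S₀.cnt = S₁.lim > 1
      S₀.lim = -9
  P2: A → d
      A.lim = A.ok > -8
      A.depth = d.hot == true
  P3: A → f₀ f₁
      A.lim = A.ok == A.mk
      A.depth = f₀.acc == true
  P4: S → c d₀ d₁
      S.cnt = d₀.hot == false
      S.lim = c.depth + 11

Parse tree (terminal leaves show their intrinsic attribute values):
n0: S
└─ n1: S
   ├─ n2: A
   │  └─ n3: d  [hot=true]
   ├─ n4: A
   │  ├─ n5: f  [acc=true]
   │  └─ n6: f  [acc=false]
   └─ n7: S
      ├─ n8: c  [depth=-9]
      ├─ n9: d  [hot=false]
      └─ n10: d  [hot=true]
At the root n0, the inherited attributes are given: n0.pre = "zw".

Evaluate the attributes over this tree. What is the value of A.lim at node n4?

1. n0.pre = "zw"  [given at root]
2. n1.pre = "zwy"  [S₀.pre ++ "y"]
3. n2.mk = 9  [len(S₀.pre) + 6]
4. n2.ok = -7  [len(S₀.pre) - 10]
5. n3.hot = true  [terminal]
6. n2.lim = true  [A.ok > -8]
7. n2.depth = true  [d.hot == true]
8. n4.mk = 13  [13]
9. n4.ok = -6  [len(S₀.pre) - 9]
10. n5.acc = true  [terminal]
11. n6.acc = false  [terminal]
12. n4.lim = false  [A.ok == A.mk]
13. n4.depth = true  [f₀.acc == true]
14. n7.pre = "wzwy"  ["w" ++ S₀.pre]
15. n8.depth = -9  [terminal]
16. n9.hot = false  [terminal]
17. n10.hot = true  [terminal]
18. n7.cnt = true  [d₀.hot == false]
19. n7.lim = 2  [c.depth + 11]
20. n1.cnt = true  [S₁.lim > 1]
21. n1.lim = -9  [-9]
22. n0.cnt = false  [S₁.lim > -9]
23. n0.lim = 24  [len(S₀.pre) + 22]

false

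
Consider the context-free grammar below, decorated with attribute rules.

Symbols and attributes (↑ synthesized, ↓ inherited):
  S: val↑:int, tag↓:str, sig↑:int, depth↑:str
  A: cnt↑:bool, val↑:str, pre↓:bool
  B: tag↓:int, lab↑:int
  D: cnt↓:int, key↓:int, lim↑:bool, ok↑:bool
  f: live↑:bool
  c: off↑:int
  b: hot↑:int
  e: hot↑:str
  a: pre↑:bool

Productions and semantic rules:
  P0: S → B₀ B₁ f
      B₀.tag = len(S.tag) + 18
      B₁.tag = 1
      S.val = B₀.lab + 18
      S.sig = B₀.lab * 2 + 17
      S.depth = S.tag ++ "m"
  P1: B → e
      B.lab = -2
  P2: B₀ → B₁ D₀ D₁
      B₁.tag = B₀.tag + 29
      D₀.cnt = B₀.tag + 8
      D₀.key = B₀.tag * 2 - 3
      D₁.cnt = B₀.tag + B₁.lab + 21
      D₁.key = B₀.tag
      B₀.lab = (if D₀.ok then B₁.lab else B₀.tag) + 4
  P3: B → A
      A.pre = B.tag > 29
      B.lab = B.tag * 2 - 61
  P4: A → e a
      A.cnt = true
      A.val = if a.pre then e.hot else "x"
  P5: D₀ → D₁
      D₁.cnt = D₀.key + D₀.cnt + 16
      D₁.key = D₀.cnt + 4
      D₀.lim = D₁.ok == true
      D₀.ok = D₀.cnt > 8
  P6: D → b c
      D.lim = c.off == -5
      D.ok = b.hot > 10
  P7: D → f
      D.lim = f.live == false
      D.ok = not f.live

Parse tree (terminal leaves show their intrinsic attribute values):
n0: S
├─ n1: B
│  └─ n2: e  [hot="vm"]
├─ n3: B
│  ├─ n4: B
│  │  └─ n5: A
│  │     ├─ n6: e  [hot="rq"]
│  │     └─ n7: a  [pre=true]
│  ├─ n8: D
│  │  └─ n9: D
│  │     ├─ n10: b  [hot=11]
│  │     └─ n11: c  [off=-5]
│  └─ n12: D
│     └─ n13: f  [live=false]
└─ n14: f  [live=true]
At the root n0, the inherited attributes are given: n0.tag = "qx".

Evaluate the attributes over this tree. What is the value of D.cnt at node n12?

1. n0.tag = "qx"  [given at root]
2. n1.tag = 20  [len(S.tag) + 18]
3. n2.hot = "vm"  [terminal]
4. n1.lab = -2  [-2]
5. n3.tag = 1  [1]
6. n4.tag = 30  [B₀.tag + 29]
7. n5.pre = true  [B.tag > 29]
8. n6.hot = "rq"  [terminal]
9. n7.pre = true  [terminal]
10. n5.cnt = true  [true]
11. n5.val = "rq"  [if a.pre then e.hot else "x"]
12. n4.lab = -1  [B.tag * 2 - 61]
13. n8.cnt = 9  [B₀.tag + 8]
14. n8.key = -1  [B₀.tag * 2 - 3]
15. n9.cnt = 24  [D₀.key + D₀.cnt + 16]
16. n9.key = 13  [D₀.cnt + 4]
17. n10.hot = 11  [terminal]
18. n11.off = -5  [terminal]
19. n9.lim = true  [c.off == -5]
20. n9.ok = true  [b.hot > 10]
21. n8.lim = true  [D₁.ok == true]
22. n8.ok = true  [D₀.cnt > 8]
23. n12.cnt = 21  [B₀.tag + B₁.lab + 21]
24. n12.key = 1  [B₀.tag]
25. n13.live = false  [terminal]
26. n12.lim = true  [f.live == false]
27. n12.ok = true  [not f.live]
28. n3.lab = 3  [(if D₀.ok then B₁.lab else B₀.tag) + 4]
29. n14.live = true  [terminal]
30. n0.val = 16  [B₀.lab + 18]
31. n0.sig = 13  [B₀.lab * 2 + 17]
32. n0.depth = "qxm"  [S.tag ++ "m"]

21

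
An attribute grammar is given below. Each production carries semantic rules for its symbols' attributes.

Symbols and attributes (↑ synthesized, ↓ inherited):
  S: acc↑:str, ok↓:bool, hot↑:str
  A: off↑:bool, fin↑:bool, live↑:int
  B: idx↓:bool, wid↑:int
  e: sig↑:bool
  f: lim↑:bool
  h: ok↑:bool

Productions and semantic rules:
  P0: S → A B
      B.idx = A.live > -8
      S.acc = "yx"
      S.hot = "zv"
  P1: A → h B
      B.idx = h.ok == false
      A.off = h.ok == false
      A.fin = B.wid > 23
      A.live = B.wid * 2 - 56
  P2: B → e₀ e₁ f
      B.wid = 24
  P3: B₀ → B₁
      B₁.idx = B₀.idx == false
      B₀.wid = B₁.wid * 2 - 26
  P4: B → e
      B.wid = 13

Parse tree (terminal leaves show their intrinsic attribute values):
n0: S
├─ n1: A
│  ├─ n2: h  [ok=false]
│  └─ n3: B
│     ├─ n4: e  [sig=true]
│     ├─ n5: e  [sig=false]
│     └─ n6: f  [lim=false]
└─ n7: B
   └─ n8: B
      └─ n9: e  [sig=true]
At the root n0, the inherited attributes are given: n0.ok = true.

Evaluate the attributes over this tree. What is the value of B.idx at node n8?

1. n0.ok = true  [given at root]
2. n2.ok = false  [terminal]
3. n3.idx = true  [h.ok == false]
4. n4.sig = true  [terminal]
5. n5.sig = false  [terminal]
6. n6.lim = false  [terminal]
7. n3.wid = 24  [24]
8. n1.off = true  [h.ok == false]
9. n1.fin = true  [B.wid > 23]
10. n1.live = -8  [B.wid * 2 - 56]
11. n7.idx = false  [A.live > -8]
12. n8.idx = true  [B₀.idx == false]
13. n9.sig = true  [terminal]
14. n8.wid = 13  [13]
15. n7.wid = 0  [B₁.wid * 2 - 26]
16. n0.acc = "yx"  ["yx"]
17. n0.hot = "zv"  ["zv"]

true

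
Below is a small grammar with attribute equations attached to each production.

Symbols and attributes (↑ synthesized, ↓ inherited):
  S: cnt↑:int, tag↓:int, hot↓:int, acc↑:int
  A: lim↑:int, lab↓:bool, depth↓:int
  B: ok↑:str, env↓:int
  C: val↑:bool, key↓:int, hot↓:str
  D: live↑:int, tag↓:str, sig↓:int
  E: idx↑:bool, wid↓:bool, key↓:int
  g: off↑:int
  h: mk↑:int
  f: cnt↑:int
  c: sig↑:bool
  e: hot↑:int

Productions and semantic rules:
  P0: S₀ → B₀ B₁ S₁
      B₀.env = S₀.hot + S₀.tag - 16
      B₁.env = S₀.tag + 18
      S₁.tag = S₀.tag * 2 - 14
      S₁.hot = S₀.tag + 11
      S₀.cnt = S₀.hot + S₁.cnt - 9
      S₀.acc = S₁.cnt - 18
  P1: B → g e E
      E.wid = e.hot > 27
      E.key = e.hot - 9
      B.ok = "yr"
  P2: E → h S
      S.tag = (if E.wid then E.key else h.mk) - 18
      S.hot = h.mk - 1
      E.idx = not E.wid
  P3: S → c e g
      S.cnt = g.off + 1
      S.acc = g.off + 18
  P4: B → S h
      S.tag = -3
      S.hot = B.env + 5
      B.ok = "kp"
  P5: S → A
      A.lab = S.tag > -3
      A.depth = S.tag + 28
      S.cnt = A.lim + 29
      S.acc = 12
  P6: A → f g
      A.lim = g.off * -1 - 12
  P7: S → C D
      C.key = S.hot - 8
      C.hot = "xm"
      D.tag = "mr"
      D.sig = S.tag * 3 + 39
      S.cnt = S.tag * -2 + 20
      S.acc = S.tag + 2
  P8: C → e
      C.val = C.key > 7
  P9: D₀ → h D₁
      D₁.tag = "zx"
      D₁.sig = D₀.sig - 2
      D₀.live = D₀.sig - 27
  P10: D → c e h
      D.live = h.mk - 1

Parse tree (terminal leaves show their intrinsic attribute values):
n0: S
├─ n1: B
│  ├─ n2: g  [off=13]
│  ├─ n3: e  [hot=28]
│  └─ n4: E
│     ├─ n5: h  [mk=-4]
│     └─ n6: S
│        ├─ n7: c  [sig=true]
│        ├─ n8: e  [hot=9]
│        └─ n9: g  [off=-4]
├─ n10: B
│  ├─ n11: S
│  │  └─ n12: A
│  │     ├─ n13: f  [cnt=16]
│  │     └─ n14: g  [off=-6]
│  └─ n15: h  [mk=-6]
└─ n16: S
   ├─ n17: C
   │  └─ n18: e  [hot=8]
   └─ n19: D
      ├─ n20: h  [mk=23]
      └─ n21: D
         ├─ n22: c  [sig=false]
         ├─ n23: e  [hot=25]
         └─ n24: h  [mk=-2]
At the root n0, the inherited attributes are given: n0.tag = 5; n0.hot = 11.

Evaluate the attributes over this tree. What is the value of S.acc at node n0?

10

1. n0.tag = 5  [given at root]
2. n0.hot = 11  [given at root]
3. n1.env = 0  [S₀.hot + S₀.tag - 16]
4. n2.off = 13  [terminal]
5. n3.hot = 28  [terminal]
6. n4.wid = true  [e.hot > 27]
7. n4.key = 19  [e.hot - 9]
8. n5.mk = -4  [terminal]
9. n6.tag = 1  [(if E.wid then E.key else h.mk) - 18]
10. n6.hot = -5  [h.mk - 1]
11. n7.sig = true  [terminal]
12. n8.hot = 9  [terminal]
13. n9.off = -4  [terminal]
14. n6.cnt = -3  [g.off + 1]
15. n6.acc = 14  [g.off + 18]
16. n4.idx = false  [not E.wid]
17. n1.ok = "yr"  ["yr"]
18. n10.env = 23  [S₀.tag + 18]
19. n11.tag = -3  [-3]
20. n11.hot = 28  [B.env + 5]
21. n12.lab = false  [S.tag > -3]
22. n12.depth = 25  [S.tag + 28]
23. n13.cnt = 16  [terminal]
24. n14.off = -6  [terminal]
25. n12.lim = -6  [g.off * -1 - 12]
26. n11.cnt = 23  [A.lim + 29]
27. n11.acc = 12  [12]
28. n15.mk = -6  [terminal]
29. n10.ok = "kp"  ["kp"]
30. n16.tag = -4  [S₀.tag * 2 - 14]
31. n16.hot = 16  [S₀.tag + 11]
32. n17.key = 8  [S.hot - 8]
33. n17.hot = "xm"  ["xm"]
34. n18.hot = 8  [terminal]
35. n17.val = true  [C.key > 7]
36. n19.tag = "mr"  ["mr"]
37. n19.sig = 27  [S.tag * 3 + 39]
38. n20.mk = 23  [terminal]
39. n21.tag = "zx"  ["zx"]
40. n21.sig = 25  [D₀.sig - 2]
41. n22.sig = false  [terminal]
42. n23.hot = 25  [terminal]
43. n24.mk = -2  [terminal]
44. n21.live = -3  [h.mk - 1]
45. n19.live = 0  [D₀.sig - 27]
46. n16.cnt = 28  [S.tag * -2 + 20]
47. n16.acc = -2  [S.tag + 2]
48. n0.cnt = 30  [S₀.hot + S₁.cnt - 9]
49. n0.acc = 10  [S₁.cnt - 18]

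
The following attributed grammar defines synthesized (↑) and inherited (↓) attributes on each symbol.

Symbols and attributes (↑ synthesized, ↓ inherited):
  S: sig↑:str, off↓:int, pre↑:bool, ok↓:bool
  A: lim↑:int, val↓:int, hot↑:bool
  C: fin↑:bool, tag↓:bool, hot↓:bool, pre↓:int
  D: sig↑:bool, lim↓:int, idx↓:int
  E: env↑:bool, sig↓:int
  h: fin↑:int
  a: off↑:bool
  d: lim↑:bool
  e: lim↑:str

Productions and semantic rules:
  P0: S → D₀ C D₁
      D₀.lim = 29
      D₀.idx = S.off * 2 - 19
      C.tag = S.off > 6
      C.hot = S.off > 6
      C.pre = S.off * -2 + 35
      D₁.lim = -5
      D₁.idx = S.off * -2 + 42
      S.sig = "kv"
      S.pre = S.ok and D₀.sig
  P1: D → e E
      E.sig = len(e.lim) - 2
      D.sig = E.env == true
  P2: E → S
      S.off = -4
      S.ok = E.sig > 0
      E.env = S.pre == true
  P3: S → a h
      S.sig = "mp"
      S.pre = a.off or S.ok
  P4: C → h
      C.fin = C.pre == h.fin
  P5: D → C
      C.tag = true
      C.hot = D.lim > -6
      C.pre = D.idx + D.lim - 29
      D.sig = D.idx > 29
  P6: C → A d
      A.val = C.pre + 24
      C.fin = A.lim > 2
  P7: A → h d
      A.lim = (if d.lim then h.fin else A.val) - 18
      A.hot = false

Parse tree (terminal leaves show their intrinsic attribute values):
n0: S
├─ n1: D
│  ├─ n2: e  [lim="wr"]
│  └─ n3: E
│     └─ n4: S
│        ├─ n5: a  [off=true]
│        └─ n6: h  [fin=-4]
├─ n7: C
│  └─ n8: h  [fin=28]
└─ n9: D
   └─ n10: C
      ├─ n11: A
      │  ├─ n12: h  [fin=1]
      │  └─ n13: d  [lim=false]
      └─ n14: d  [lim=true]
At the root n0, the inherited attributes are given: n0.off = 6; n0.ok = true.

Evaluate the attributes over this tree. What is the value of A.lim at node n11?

2

1. n0.off = 6  [given at root]
2. n0.ok = true  [given at root]
3. n1.lim = 29  [29]
4. n1.idx = -7  [S.off * 2 - 19]
5. n2.lim = "wr"  [terminal]
6. n3.sig = 0  [len(e.lim) - 2]
7. n4.off = -4  [-4]
8. n4.ok = false  [E.sig > 0]
9. n5.off = true  [terminal]
10. n6.fin = -4  [terminal]
11. n4.sig = "mp"  ["mp"]
12. n4.pre = true  [a.off or S.ok]
13. n3.env = true  [S.pre == true]
14. n1.sig = true  [E.env == true]
15. n7.tag = false  [S.off > 6]
16. n7.hot = false  [S.off > 6]
17. n7.pre = 23  [S.off * -2 + 35]
18. n8.fin = 28  [terminal]
19. n7.fin = false  [C.pre == h.fin]
20. n9.lim = -5  [-5]
21. n9.idx = 30  [S.off * -2 + 42]
22. n10.tag = true  [true]
23. n10.hot = true  [D.lim > -6]
24. n10.pre = -4  [D.idx + D.lim - 29]
25. n11.val = 20  [C.pre + 24]
26. n12.fin = 1  [terminal]
27. n13.lim = false  [terminal]
28. n11.lim = 2  [(if d.lim then h.fin else A.val) - 18]
29. n11.hot = false  [false]
30. n14.lim = true  [terminal]
31. n10.fin = false  [A.lim > 2]
32. n9.sig = true  [D.idx > 29]
33. n0.sig = "kv"  ["kv"]
34. n0.pre = true  [S.ok and D₀.sig]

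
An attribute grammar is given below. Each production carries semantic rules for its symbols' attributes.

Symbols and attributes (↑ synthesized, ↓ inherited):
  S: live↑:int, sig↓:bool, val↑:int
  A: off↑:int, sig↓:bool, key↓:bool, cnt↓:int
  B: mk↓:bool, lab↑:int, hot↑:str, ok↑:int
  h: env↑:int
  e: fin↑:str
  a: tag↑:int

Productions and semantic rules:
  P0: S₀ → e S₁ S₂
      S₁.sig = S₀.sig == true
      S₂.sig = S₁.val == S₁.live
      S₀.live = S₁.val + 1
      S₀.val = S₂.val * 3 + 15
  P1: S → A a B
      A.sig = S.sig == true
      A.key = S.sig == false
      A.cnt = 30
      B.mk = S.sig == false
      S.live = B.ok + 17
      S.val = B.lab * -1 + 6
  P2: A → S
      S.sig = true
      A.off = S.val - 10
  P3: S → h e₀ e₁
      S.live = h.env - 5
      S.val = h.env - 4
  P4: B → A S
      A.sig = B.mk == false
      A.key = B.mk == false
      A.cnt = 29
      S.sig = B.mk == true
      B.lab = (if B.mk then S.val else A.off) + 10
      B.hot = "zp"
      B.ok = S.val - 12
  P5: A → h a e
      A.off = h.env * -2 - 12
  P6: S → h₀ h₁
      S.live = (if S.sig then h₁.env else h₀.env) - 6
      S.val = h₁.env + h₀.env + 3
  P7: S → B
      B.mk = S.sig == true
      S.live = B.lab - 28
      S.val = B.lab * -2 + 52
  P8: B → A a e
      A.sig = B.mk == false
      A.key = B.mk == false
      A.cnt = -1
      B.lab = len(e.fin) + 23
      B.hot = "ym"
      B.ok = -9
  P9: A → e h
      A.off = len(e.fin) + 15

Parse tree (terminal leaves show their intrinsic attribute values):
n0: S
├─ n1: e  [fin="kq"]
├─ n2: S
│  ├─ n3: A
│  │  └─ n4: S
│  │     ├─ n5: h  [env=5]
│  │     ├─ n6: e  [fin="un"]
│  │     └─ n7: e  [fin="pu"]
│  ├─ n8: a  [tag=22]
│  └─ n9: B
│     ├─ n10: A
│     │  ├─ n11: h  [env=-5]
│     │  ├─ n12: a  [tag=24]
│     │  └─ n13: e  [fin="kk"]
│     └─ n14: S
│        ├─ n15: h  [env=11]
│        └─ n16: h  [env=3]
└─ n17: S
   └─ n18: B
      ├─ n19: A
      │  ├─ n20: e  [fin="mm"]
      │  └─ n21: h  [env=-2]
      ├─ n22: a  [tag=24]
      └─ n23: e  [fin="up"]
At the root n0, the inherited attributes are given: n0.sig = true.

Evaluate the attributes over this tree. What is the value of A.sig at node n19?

1. n0.sig = true  [given at root]
2. n1.fin = "kq"  [terminal]
3. n2.sig = true  [S₀.sig == true]
4. n3.sig = true  [S.sig == true]
5. n3.key = false  [S.sig == false]
6. n3.cnt = 30  [30]
7. n4.sig = true  [true]
8. n5.env = 5  [terminal]
9. n6.fin = "un"  [terminal]
10. n7.fin = "pu"  [terminal]
11. n4.live = 0  [h.env - 5]
12. n4.val = 1  [h.env - 4]
13. n3.off = -9  [S.val - 10]
14. n8.tag = 22  [terminal]
15. n9.mk = false  [S.sig == false]
16. n10.sig = true  [B.mk == false]
17. n10.key = true  [B.mk == false]
18. n10.cnt = 29  [29]
19. n11.env = -5  [terminal]
20. n12.tag = 24  [terminal]
21. n13.fin = "kk"  [terminal]
22. n10.off = -2  [h.env * -2 - 12]
23. n14.sig = false  [B.mk == true]
24. n15.env = 11  [terminal]
25. n16.env = 3  [terminal]
26. n14.live = 5  [(if S.sig then h₁.env else h₀.env) - 6]
27. n14.val = 17  [h₁.env + h₀.env + 3]
28. n9.lab = 8  [(if B.mk then S.val else A.off) + 10]
29. n9.hot = "zp"  ["zp"]
30. n9.ok = 5  [S.val - 12]
31. n2.live = 22  [B.ok + 17]
32. n2.val = -2  [B.lab * -1 + 6]
33. n17.sig = false  [S₁.val == S₁.live]
34. n18.mk = false  [S.sig == true]
35. n19.sig = true  [B.mk == false]
36. n19.key = true  [B.mk == false]
37. n19.cnt = -1  [-1]
38. n20.fin = "mm"  [terminal]
39. n21.env = -2  [terminal]
40. n19.off = 17  [len(e.fin) + 15]
41. n22.tag = 24  [terminal]
42. n23.fin = "up"  [terminal]
43. n18.lab = 25  [len(e.fin) + 23]
44. n18.hot = "ym"  ["ym"]
45. n18.ok = -9  [-9]
46. n17.live = -3  [B.lab - 28]
47. n17.val = 2  [B.lab * -2 + 52]
48. n0.live = -1  [S₁.val + 1]
49. n0.val = 21  [S₂.val * 3 + 15]

true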